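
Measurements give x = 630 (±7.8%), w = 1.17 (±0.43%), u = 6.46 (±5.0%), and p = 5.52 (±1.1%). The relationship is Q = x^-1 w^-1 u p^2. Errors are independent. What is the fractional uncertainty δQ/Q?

Relative error in a monomial: (δQ/Q)² = Σ (nᵢ · δxᵢ/xᵢ)².
  (-1·δx/x)² = (-1×0.0780)² = 0.00608;  (-1·δw/w)² = (-1×0.00430)² = 1.85e-05;  (1·δu/u)² = (1×0.0500)² = 0.00250;  (2·δp/p)² = (2×0.0110)² = 0.000484
δQ/Q = √(0.00909) = 0.0953

0.0953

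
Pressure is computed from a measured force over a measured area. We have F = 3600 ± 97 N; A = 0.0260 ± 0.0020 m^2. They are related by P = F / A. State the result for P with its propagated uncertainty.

(1.38 ± 0.113) × 10^5 Pa

P is a product of powers, so relative uncertainties combine in quadrature:
  (1·δF/F)² = (1×0.0269)² = 0.000726;  (-1·δA/A)² = (-1×0.0769)² = 0.00592
δP/P = √(0.00664) = 0.0815
P = 1.38e+05 Pa, so δP = 0.0815 × 1.38e+05 = 11300 Pa.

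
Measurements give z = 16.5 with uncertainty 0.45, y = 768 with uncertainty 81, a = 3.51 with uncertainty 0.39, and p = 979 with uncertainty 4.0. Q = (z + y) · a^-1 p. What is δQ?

Let u = z + y = 784. δu = √(δz² + δy²) = √(0.203 + 6560) = 81.0, so δu/u = 0.103.
Q is then a monomial in u, a, p:
δQ/Q = √((δu/u)² + (-1·δa/a)² + (1·δp/p)²) = √(0.0107 + 0.0123 + 1.67e-05) = 0.152
Q = 2.19e+05, so δQ = 0.152 × 2.19e+05 = 33200.

33200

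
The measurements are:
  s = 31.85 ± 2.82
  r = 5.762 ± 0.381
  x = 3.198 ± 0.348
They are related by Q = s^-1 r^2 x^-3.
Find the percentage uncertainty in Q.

Relative error in a monomial: (δQ/Q)² = Σ (nᵢ · δxᵢ/xᵢ)².
  (-1·δs/s)² = (-1×0.0885)² = 0.00784;  (2·δr/r)² = (2×0.0661)² = 0.0175;  (-3·δx/x)² = (-3×0.109)² = 0.107
δQ/Q = √(0.132) = 0.363

36.3%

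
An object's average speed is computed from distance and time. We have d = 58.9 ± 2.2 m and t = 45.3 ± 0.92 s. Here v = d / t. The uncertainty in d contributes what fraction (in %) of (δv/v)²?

(δv/v)² = (1·δd/d)² + (-1·δt/t)²
  d term: (1×0.0374)² = 0.00140
  t term: (-1×0.0203)² = 0.000412
Total = 0.00181. Share from d = 0.00140/0.00181 = 0.772.

77.2%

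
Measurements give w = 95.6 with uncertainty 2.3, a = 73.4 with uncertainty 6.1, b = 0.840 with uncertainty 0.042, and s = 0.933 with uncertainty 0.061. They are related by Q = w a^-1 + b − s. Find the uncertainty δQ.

Let p = w·a^-1 = 1.30. δp/p = √((1·δw/w)² + (-1·δa/a)²) = √(0.000579 + 0.00691) = 0.0865, so δp = 0.113.
Q = p + b − s: δQ = √(δp² + δb² + δs²) = √(0.0127 + 0.00176 + 0.00372) = 0.135

0.135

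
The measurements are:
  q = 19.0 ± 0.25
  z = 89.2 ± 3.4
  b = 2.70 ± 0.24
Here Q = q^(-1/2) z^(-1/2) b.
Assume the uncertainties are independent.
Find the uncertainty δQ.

0.00598

Each factor contributes (exponent × relative error)² to (δQ/Q)²:
  (−½·δq/q)² = (-0.5×0.0132)² = 4.33e-05;  (−½·δz/z)² = (-0.5×0.0381)² = 0.000363;  (1·δb/b)² = (1×0.0889)² = 0.00790
δQ/Q = √(0.00831) = 0.0911
Q = 0.0656, so δQ = 0.0911 × 0.0656 = 0.00598.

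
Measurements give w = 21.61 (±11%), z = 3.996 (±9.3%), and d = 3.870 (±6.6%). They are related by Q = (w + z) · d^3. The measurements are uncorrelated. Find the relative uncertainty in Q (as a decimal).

0.219

Let u = w + z = 25.61. δu = √(δw² + δz²) = √(5.65 + 0.138) = 2.41, so δu/u = 0.0940.
Q is then a monomial in u, d:
δQ/Q = √((δu/u)² + (3·δd/d)²) = √(0.00883 + 0.0392) = 0.219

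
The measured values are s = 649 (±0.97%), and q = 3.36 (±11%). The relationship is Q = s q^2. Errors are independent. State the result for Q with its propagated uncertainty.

7330 ± 1610

Each factor contributes (exponent × relative error)² to (δQ/Q)²:
  (1·δs/s)² = (1×0.00970)² = 9.41e-05;  (2·δq/q)² = (2×0.110)² = 0.0484
δQ/Q = √(0.0485) = 0.220
Q = 7330, so δQ = 0.220 × 7330 = 1610.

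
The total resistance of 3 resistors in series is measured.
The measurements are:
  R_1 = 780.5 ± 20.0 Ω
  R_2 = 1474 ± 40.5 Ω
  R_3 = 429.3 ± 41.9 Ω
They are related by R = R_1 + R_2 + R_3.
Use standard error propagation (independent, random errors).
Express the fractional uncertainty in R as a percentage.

Absolute uncertainties add in quadrature for a linear combination:
  (δR_1)² = 400;  (δR_2)² = 1640;  (δR_3)² = 1760
δR = √(3800) = 61.6 Ω
R = 2684 Ω, so δR/R = 61.6/2684 = 0.0230.

2.30%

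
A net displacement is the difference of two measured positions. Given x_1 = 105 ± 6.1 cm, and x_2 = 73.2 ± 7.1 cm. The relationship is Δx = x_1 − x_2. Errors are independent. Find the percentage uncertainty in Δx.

29.4%

Absolute uncertainties add in quadrature for a linear combination:
  (δx_1)² = 37.2;  (δx_2)² = 50.4
δΔx = √(87.6) = 9.36 cm
Δx = 31.8 cm, so δΔx/Δx = 9.36/31.8 = 0.294.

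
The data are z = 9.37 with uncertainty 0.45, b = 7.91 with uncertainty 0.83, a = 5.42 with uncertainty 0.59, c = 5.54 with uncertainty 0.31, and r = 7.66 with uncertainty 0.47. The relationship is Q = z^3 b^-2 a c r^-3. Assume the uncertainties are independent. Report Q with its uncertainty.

Relative error in a monomial: (δQ/Q)² = Σ (nᵢ · δxᵢ/xᵢ)².
  (3·δz/z)² = (3×0.0480)² = 0.0208;  (-2·δb/b)² = (-2×0.105)² = 0.0440;  (1·δa/a)² = (1×0.109)² = 0.0118;  (1·δc/c)² = (1×0.0560)² = 0.00313;  (-3·δr/r)² = (-3×0.0614)² = 0.0339
δQ/Q = √(0.114) = 0.337
Q = 0.878, so δQ = 0.337 × 0.878 = 0.296.

0.878 ± 0.296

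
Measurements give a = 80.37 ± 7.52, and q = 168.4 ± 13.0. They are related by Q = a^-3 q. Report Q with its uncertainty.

For a monomial Q ∝ a^-3, q, fractional errors add in quadrature:
  (-3·δa/a)² = (-3×0.0936)² = 0.0788;  (1·δq/q)² = (1×0.0772)² = 0.00596
δQ/Q = √(0.0848) = 0.291
Q = 0.0003244, so δQ = 0.291 × 0.0003244 = 9.44e-05.

(3.244 ± 0.944) × 10^-4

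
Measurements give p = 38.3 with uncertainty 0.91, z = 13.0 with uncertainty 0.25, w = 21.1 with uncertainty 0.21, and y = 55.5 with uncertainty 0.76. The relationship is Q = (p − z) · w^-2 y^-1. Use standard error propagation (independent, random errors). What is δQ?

Let u = p − z = 25.3. δu = √(δp² + δz²) = √(0.828 + 0.0625) = 0.944, so δu/u = 0.0373.
Q is then a monomial in u, w, y:
δQ/Q = √((δu/u)² + (-2·δw/w)² + (-1·δy/y)²) = √(0.00139 + 0.000396 + 0.000188) = 0.0444
Q = 0.00102, so δQ = 0.0444 × 0.00102 = 4.55e-05.

4.55e-05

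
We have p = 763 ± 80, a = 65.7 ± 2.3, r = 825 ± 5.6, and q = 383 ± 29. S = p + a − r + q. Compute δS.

85.3

For a sum/difference, combine absolute errors in quadrature:
  (δp)² = 6400;  (δa)² = 5.29;  (δr)² = 31.4;  (δq)² = 841
δS = √(7280) = 85.3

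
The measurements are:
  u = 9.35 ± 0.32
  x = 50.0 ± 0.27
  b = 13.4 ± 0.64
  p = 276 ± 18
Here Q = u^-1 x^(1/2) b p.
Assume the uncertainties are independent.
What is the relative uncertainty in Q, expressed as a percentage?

Each factor contributes (exponent × relative error)² to (δQ/Q)²:
  (-1·δu/u)² = (-1×0.0342)² = 0.00117;  (½·δx/x)² = (0.5×0.00540)² = 7.29e-06;  (1·δb/b)² = (1×0.0478)² = 0.00228;  (1·δp/p)² = (1×0.0652)² = 0.00425
δQ/Q = √(0.00771) = 0.0878

8.78%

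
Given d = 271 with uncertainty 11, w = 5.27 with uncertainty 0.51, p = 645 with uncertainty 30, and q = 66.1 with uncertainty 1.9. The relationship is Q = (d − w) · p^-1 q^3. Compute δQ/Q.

Let u = d − w = 266. δu = √(δd² + δw²) = √(121 + 0.260) = 11.0, so δu/u = 0.0414.
Q is then a monomial in u, p, q:
δQ/Q = √((δu/u)² + (-1·δp/p)² + (3·δq/q)²) = √(0.00172 + 0.00216 + 0.00744) = 0.106

0.106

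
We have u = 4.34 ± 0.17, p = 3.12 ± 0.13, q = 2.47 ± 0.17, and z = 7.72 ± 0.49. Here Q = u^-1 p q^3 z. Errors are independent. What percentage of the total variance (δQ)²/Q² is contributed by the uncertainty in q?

85.4%

(δQ/Q)² = (-1·δu/u)² + (1·δp/p)² + (3·δq/q)² + (1·δz/z)²
  u term: (-1×0.0392)² = 0.00153
  p term: (1×0.0417)² = 0.00174
  q term: (3×0.0688)² = 0.0426
  z term: (1×0.0635)² = 0.00403
Total = 0.0499. Share from q = 0.0426/0.0499 = 0.854.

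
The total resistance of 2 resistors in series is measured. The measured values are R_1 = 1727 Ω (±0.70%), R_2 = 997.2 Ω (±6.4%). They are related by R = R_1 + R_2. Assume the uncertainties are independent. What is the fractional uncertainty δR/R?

0.0238

Absolute uncertainties add in quadrature for a linear combination:
  (δR_1)² = 146;  (δR_2)² = 4070
δR = √(4220) = 65.0 Ω
R = 2724 Ω, so δR/R = 65.0/2724 = 0.0238.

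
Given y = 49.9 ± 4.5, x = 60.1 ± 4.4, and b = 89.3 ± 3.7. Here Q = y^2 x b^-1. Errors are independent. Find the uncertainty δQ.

334

For a monomial Q ∝ y^2, x, b^-1, fractional errors add in quadrature:
  (2·δy/y)² = (2×0.0902)² = 0.0325;  (1·δx/x)² = (1×0.0732)² = 0.00536;  (-1·δb/b)² = (-1×0.0414)² = 0.00172
δQ/Q = √(0.0396) = 0.199
Q = 1680, so δQ = 0.199 × 1680 = 334.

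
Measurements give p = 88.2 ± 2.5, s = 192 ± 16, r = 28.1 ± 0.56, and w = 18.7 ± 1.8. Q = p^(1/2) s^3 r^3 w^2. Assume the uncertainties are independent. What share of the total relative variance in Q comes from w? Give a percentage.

35.9%

(δQ/Q)² = (½·δp/p)² + (3·δs/s)² + (3·δr/r)² + (2·δw/w)²
  p term: (0.5×0.0283)² = 0.000201
  s term: (3×0.0833)² = 0.0625
  r term: (3×0.0199)² = 0.00357
  w term: (2×0.0963)² = 0.0371
Total = 0.103. Share from w = 0.0371/0.103 = 0.359.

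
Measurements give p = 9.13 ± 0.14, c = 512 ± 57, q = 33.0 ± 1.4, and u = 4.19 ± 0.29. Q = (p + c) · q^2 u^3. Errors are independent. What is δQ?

Let w = p + c = 521. δw = √(δp² + δc²) = √(0.0196 + 3250) = 57.0, so δw/w = 0.109.
Q is then a monomial in w, q, u:
δQ/Q = √((δw/w)² + (2·δq/q)² + (3·δu/u)²) = √(0.0120 + 0.00720 + 0.0431) = 0.250
Q = 4.17e+07, so δQ = 0.250 × 4.17e+07 = 1.04e+07.

1.04e+07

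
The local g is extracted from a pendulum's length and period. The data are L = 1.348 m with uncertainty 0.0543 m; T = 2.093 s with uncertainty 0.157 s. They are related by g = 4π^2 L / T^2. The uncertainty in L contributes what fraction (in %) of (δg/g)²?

(δg/g)² = (1·δL/L)² + (-2·δT/T)²
  L term: (1×0.0403)² = 0.00162
  T term: (-2×0.0750)² = 0.0225
Total = 0.0241. Share from L = 0.00162/0.0241 = 0.0672.

6.72%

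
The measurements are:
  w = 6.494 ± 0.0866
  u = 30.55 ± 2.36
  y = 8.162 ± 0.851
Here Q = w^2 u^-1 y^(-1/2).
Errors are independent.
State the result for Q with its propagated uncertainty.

Since Q is a product/quotient, work with relative uncertainties:
  (2·δw/w)² = (2×0.0133)² = 0.000711;  (-1·δu/u)² = (-1×0.0773)² = 0.00597;  (−½·δy/y)² = (-0.5×0.104)² = 0.00272
δQ/Q = √(0.00940) = 0.0969
Q = 0.4832, so δQ = 0.0969 × 0.4832 = 0.0468.

0.4832 ± 0.0468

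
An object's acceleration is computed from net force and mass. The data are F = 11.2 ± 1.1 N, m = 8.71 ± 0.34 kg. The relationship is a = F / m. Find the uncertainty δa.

0.136 m/s^2

Since a is a product/quotient, work with relative uncertainties:
  (1·δF/F)² = (1×0.0982)² = 0.00965;  (-1·δm/m)² = (-1×0.0390)² = 0.00152
δa/a = √(0.0112) = 0.106
a = 1.29 m/s^2, so δa = 0.106 × 1.29 = 0.136 m/s^2.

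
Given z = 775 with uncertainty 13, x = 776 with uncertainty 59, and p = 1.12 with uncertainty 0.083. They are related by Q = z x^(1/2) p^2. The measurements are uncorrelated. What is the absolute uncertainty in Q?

Since Q is a product/quotient, work with relative uncertainties:
  (1·δz/z)² = (1×0.0168)² = 0.000281;  (½·δx/x)² = (0.5×0.0760)² = 0.00145;  (2·δp/p)² = (2×0.0741)² = 0.0220
δQ/Q = √(0.0237) = 0.154
Q = 27100, so δQ = 0.154 × 27100 = 4170.

4170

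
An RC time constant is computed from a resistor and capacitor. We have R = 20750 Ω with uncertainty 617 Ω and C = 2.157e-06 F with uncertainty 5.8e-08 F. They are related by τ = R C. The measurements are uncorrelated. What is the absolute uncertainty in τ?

0.00179 s

τ is a product of powers, so relative uncertainties combine in quadrature:
  (1·δR/R)² = (1×0.0297)² = 0.000884;  (1·δC/C)² = (1×0.0269)² = 0.000723
δτ/τ = √(0.00161) = 0.0401
τ = 0.04476 s, so δτ = 0.0401 × 0.04476 = 0.00179 s.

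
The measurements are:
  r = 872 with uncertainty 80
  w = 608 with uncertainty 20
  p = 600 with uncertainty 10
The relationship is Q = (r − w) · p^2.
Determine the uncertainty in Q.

Let u = r − w = 264. δu = √(δr² + δw²) = √(6400 + 400) = 82.5, so δu/u = 0.312.
Q is then a monomial in u, p:
δQ/Q = √((δu/u)² + (2·δp/p)²) = √(0.0976 + 0.00111) = 0.314
Q = 9.5e+07, so δQ = 0.314 × 9.5e+07 = 2.99e+07.

2.99e+07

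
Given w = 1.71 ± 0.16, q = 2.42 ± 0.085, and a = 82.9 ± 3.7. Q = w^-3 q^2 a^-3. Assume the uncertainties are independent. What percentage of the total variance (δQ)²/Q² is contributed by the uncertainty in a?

17.6%

(δQ/Q)² = (-3·δw/w)² + (2·δq/q)² + (-3·δa/a)²
  w term: (-3×0.0936)² = 0.0788
  q term: (2×0.0351)² = 0.00493
  a term: (-3×0.0446)² = 0.0179
Total = 0.102. Share from a = 0.0179/0.102 = 0.176.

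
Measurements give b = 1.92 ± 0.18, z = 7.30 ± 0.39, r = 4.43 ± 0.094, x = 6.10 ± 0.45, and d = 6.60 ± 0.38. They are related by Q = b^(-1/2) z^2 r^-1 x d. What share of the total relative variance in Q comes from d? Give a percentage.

14.5%

(δQ/Q)² = (−½·δb/b)² + (2·δz/z)² + (-1·δr/r)² + (1·δx/x)² + (1·δd/d)²
  b term: (-0.5×0.0938)² = 0.00220
  z term: (2×0.0534)² = 0.0114
  r term: (-1×0.0212)² = 0.000450
  x term: (1×0.0738)² = 0.00544
  d term: (1×0.0576)² = 0.00331
Total = 0.0228. Share from d = 0.00331/0.0228 = 0.145.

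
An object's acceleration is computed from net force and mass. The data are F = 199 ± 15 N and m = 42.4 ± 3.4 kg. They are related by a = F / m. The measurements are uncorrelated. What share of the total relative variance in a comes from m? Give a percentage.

53.1%

(δa/a)² = (1·δF/F)² + (-1·δm/m)²
  F term: (1×0.0754)² = 0.00568
  m term: (-1×0.0802)² = 0.00643
Total = 0.0121. Share from m = 0.00643/0.0121 = 0.531.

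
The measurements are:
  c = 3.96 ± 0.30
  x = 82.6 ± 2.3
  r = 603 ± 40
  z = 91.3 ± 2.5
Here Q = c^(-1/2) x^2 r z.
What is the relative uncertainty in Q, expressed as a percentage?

9.84%

For a monomial Q ∝ c^(-1/2), x^2, r, z, fractional errors add in quadrature:
  (−½·δc/c)² = (-0.5×0.0758)² = 0.00143;  (2·δx/x)² = (2×0.0278)² = 0.00310;  (1·δr/r)² = (1×0.0663)² = 0.00440;  (1·δz/z)² = (1×0.0274)² = 0.000750
δQ/Q = √(0.00969) = 0.0984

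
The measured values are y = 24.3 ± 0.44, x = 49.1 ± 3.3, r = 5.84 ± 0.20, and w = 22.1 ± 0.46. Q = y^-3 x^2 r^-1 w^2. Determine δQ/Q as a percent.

Each factor contributes (exponent × relative error)² to (δQ/Q)²:
  (-3·δy/y)² = (-3×0.0181)² = 0.00295;  (2·δx/x)² = (2×0.0672)² = 0.0181;  (-1·δr/r)² = (-1×0.0342)² = 0.00117;  (2·δw/w)² = (2×0.0208)² = 0.00173
δQ/Q = √(0.0239) = 0.155

15.5%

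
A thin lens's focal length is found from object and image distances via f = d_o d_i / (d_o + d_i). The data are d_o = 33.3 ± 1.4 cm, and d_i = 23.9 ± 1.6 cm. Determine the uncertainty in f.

0.595 cm

∂f/∂d_o = (d_i/(d_o+d_i))² = 0.175;  ∂f/∂d_i = (d_o/(d_o+d_i))² = 0.339
δf = √((∂f/∂d_o · δd_o)² + (∂f/∂d_i · δd_i)²) = √(0.0597 + 0.294) = 0.595 cm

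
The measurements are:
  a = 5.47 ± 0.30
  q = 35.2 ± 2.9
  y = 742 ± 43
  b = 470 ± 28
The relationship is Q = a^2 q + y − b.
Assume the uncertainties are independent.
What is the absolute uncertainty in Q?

153

Let p = a^2·q = 1050. δp/p = √((2·δa/a)² + (1·δq/q)²) = √(0.0120 + 0.00679) = 0.137, so δp = 144.
Q = p + y − b: δQ = √(δp² + δy² + δb²) = √(20900 + 1850 + 784) = 153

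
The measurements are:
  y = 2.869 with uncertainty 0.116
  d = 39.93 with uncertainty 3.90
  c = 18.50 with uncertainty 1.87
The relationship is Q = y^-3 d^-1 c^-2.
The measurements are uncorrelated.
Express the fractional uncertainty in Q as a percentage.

25.5%

Q is a product of powers, so relative uncertainties combine in quadrature:
  (-3·δy/y)² = (-3×0.0404)² = 0.0147;  (-1·δd/d)² = (-1×0.0977)² = 0.00954;  (-2·δc/c)² = (-2×0.101)² = 0.0409
δQ/Q = √(0.0651) = 0.255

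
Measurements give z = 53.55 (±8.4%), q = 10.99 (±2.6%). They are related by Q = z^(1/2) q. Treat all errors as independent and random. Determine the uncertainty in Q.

Each factor contributes (exponent × relative error)² to (δQ/Q)²:
  (½·δz/z)² = (0.5×0.0840)² = 0.00176;  (1·δq/q)² = (1×0.0260)² = 0.000676
δQ/Q = √(0.00244) = 0.0494
Q = 80.42, so δQ = 0.0494 × 80.42 = 3.97.

3.97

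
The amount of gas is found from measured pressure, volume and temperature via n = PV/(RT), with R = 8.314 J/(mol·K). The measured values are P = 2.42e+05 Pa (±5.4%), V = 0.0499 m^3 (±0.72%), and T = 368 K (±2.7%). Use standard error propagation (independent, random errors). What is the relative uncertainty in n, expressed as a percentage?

6.08%

Since n is a product/quotient, work with relative uncertainties:
  (1·δP/P)² = (1×0.0540)² = 0.00292;  (1·δV/V)² = (1×0.00720)² = 5.18e-05;  (-1·δT/T)² = (-1×0.0270)² = 0.000729
δn/n = √(0.00370) = 0.0608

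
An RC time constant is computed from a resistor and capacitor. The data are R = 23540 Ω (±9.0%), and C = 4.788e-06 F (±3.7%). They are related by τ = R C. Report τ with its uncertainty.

0.1127 ± 0.0110 s

Each factor contributes (exponent × relative error)² to (δτ/τ)²:
  (1·δR/R)² = (1×0.0900)² = 0.00810;  (1·δC/C)² = (1×0.0370)² = 0.00137
δτ/τ = √(0.00947) = 0.0973
τ = 0.1127 s, so δτ = 0.0973 × 0.1127 = 0.0110 s.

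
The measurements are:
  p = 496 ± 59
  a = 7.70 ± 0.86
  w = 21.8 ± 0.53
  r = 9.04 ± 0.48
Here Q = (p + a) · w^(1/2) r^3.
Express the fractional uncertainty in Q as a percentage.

Let u = p + a = 504. δu = √(δp² + δa²) = √(3480 + 0.740) = 59.0, so δu/u = 0.117.
Q is then a monomial in u, w, r:
δQ/Q = √((δu/u)² + (½·δw/w)² + (3·δr/r)²) = √(0.0137 + 0.000148 + 0.0254) = 0.198

19.8%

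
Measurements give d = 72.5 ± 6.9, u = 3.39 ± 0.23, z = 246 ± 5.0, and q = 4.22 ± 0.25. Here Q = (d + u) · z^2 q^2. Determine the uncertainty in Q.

Let w = d + u = 75.9. δw = √(δd² + δu²) = √(47.6 + 0.0529) = 6.90, so δw/w = 0.0910.
Q is then a monomial in w, z, q:
δQ/Q = √((δw/w)² + (2·δz/z)² + (2·δq/q)²) = √(0.00828 + 0.00165 + 0.0140) = 0.155
Q = 8.18e+07, so δQ = 0.155 × 8.18e+07 = 1.27e+07.

1.27e+07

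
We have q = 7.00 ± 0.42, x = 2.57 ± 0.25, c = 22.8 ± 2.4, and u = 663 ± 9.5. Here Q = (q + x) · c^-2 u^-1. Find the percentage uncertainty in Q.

Let w = q + x = 9.57. δw = √(δq² + δx²) = √(0.176 + 0.0625) = 0.489, so δw/w = 0.0511.
Q is then a monomial in w, c, u:
δQ/Q = √((δw/w)² + (-2·δc/c)² + (-1·δu/u)²) = √(0.00261 + 0.0443 + 0.000205) = 0.217

21.7%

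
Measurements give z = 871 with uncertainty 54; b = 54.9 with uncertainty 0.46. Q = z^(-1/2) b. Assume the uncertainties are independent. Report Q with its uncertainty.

1.86 ± 0.0597

Relative error in a monomial: (δQ/Q)² = Σ (nᵢ · δxᵢ/xᵢ)².
  (−½·δz/z)² = (-0.5×0.0620)² = 0.000961;  (1·δb/b)² = (1×0.00838)² = 7.02e-05
δQ/Q = √(0.00103) = 0.0321
Q = 1.86, so δQ = 0.0321 × 1.86 = 0.0597.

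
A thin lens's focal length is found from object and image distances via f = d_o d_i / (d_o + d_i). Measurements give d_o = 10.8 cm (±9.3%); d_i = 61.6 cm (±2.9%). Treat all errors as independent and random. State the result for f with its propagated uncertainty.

∂f/∂d_o = (d_i/(d_o+d_i))² = 0.724;  ∂f/∂d_i = (d_o/(d_o+d_i))² = 0.0223
δf = √((∂f/∂d_o · δd_o)² + (∂f/∂d_i · δd_i)²) = √(0.529 + 0.00158) = 0.728 cm
f = 9.19 cm.

9.19 ± 0.728 cm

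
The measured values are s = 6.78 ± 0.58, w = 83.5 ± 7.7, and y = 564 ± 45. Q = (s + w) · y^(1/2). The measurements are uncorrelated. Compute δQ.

202

Let u = s + w = 90.3. δu = √(δs² + δw²) = √(0.336 + 59.3) = 7.72, so δu/u = 0.0855.
Q is then a monomial in u, y:
δQ/Q = √((δu/u)² + (½·δy/y)²) = √(0.00732 + 0.00159) = 0.0944
Q = 2140, so δQ = 0.0944 × 2140 = 202.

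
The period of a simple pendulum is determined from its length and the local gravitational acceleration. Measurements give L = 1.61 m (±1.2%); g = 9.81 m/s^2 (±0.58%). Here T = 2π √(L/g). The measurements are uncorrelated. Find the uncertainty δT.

Products/powers → add relative errors in quadrature, weighted by exponent:
  (½·δL/L)² = (0.5×0.0120)² = 3.6e-05;  (−½·δg/g)² = (-0.5×0.00580)² = 8.41e-06
δT/T = √(4.44e-05) = 0.00666
T = 2.55 s, so δT = 0.00666 × 2.55 = 0.0170 s.

0.0170 s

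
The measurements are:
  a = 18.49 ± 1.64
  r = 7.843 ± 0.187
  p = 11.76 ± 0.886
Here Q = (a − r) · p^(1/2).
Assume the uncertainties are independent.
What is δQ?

Let u = a − r = 10.65. δu = √(δa² + δr²) = √(2.69 + 0.0350) = 1.65, so δu/u = 0.155.
Q is then a monomial in u, p:
δQ/Q = √((δu/u)² + (½·δp/p)²) = √(0.0240 + 0.00142) = 0.160
Q = 36.51, so δQ = 0.160 × 36.51 = 5.83.

5.83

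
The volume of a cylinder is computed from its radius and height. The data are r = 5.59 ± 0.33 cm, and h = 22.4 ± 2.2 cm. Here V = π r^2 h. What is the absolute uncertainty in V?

338 cm^3

Products/powers → add relative errors in quadrature, weighted by exponent:
  (2·δr/r)² = (2×0.0590)² = 0.0139;  (1·δh/h)² = (1×0.0982)² = 0.00965
δV/V = √(0.0236) = 0.154
V = 2200 cm^3, so δV = 0.154 × 2200 = 338 cm^3.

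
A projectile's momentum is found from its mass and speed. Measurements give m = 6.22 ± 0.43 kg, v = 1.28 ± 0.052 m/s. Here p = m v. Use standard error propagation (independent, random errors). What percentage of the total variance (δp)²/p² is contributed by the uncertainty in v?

(δp/p)² = (1·δm/m)² + (1·δv/v)²
  m term: (1×0.0691)² = 0.00478
  v term: (1×0.0406)² = 0.00165
Total = 0.00643. Share from v = 0.00165/0.00643 = 0.257.

25.7%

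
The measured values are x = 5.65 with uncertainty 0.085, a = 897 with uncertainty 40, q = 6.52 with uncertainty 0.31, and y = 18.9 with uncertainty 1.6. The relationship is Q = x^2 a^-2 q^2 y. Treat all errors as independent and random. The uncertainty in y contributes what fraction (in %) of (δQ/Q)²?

28.6%

(δQ/Q)² = (2·δx/x)² + (-2·δa/a)² + (2·δq/q)² + (1·δy/y)²
  x term: (2×0.0150)² = 0.000905
  a term: (-2×0.0446)² = 0.00795
  q term: (2×0.0475)² = 0.00904
  y term: (1×0.0847)² = 0.00717
Total = 0.0251. Share from y = 0.00717/0.0251 = 0.286.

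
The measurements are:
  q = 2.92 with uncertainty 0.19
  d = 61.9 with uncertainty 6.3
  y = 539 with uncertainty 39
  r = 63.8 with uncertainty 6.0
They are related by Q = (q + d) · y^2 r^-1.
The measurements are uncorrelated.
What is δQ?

58500

Let u = q + d = 64.8. δu = √(δq² + δd²) = √(0.0361 + 39.7) = 6.30, so δu/u = 0.0972.
Q is then a monomial in u, y, r:
δQ/Q = √((δu/u)² + (2·δy/y)² + (-1·δr/r)²) = √(0.00945 + 0.0209 + 0.00884) = 0.198
Q = 2.95e+05, so δQ = 0.198 × 2.95e+05 = 58500.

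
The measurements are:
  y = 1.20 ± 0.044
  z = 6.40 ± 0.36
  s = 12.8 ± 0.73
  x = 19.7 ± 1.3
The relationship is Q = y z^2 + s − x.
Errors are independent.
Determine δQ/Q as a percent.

Let p = y·z^2 = 49.2. δp/p = √((1·δy/y)² + (2·δz/z)²) = √(0.00134 + 0.0127) = 0.118, so δp = 5.82.
Q = p + s − x: δQ = √(δp² + δs² + δx²) = √(33.8 + 0.533 + 1.69) = 6.00
Q = 42.3, so δQ/Q = 6.00/42.3 = 0.142.

14.2%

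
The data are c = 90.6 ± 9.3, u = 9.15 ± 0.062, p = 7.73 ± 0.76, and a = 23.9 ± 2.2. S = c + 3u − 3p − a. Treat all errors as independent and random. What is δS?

9.83

S is a linear combination, so absolute uncertainties add in quadrature:
  (δc)² = 86.5;  (3·δu)² = 0.0346;  (3·δp)² = 5.20;  (δa)² = 4.84
δS = √(96.6) = 9.83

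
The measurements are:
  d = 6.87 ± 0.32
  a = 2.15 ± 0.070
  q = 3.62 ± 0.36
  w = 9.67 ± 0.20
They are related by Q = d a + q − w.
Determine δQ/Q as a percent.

10.7%

Let p = d·a = 14.8. δp/p = √((1·δd/d)² + (1·δa/a)²) = √(0.00217 + 0.00106) = 0.0568, so δp = 0.839.
Q = p + q − w: δQ = √(δp² + δq² + δw²) = √(0.705 + 0.130 + 0.0400) = 0.935
Q = 8.72, so δQ/Q = 0.935/8.72 = 0.107.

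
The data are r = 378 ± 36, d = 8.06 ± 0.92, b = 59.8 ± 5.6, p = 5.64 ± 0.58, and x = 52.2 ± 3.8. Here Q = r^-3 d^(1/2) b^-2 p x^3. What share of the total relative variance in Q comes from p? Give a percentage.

5.93%

(δQ/Q)² = (-3·δr/r)² + (½·δd/d)² + (-2·δb/b)² + (1·δp/p)² + (3·δx/x)²
  r term: (-3×0.0952)² = 0.0816
  d term: (0.5×0.114)² = 0.00326
  b term: (-2×0.0936)² = 0.0351
  p term: (1×0.103)² = 0.0106
  x term: (3×0.0728)² = 0.0477
Total = 0.178. Share from p = 0.0106/0.178 = 0.0593.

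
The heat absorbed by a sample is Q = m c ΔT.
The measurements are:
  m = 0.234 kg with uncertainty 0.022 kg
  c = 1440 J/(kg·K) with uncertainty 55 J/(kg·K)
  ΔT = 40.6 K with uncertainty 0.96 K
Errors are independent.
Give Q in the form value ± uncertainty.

Relative error in a monomial: (δQ/Q)² = Σ (nᵢ · δxᵢ/xᵢ)².
  (1·δm/m)² = (1×0.0940)² = 0.00884;  (1·δc/c)² = (1×0.0382)² = 0.00146;  (1·δΔT/ΔT)² = (1×0.0236)² = 0.000559
δQ/Q = √(0.0109) = 0.104
Q = 13700 J, so δQ = 0.104 × 13700 = 1430 J.

13700 ± 1430 J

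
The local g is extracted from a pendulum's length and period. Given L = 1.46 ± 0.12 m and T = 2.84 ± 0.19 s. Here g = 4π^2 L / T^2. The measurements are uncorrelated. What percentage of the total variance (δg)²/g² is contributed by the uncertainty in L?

27.4%

(δg/g)² = (1·δL/L)² + (-2·δT/T)²
  L term: (1×0.0822)² = 0.00676
  T term: (-2×0.0669)² = 0.0179
Total = 0.0247. Share from L = 0.00676/0.0247 = 0.274.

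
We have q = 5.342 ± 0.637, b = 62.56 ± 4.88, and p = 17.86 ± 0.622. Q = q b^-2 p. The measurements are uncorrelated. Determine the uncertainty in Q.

0.00486

Products/powers → add relative errors in quadrature, weighted by exponent:
  (1·δq/q)² = (1×0.119)² = 0.0142;  (-2·δb/b)² = (-2×0.0780)² = 0.0243;  (1·δp/p)² = (1×0.0348)² = 0.00121
δQ/Q = √(0.0398) = 0.199
Q = 0.02438, so δQ = 0.199 × 0.02438 = 0.00486.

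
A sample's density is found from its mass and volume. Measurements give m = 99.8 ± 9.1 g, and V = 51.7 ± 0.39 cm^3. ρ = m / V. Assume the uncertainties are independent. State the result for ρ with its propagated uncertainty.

1.93 ± 0.177 g/cm^3

For a monomial ρ ∝ m, V^-1, fractional errors add in quadrature:
  (1·δm/m)² = (1×0.0912)² = 0.00831;  (-1·δV/V)² = (-1×0.00754)² = 5.69e-05
δρ/ρ = √(0.00837) = 0.0915
ρ = 1.93 g/cm^3, so δρ = 0.0915 × 1.93 = 0.177 g/cm^3.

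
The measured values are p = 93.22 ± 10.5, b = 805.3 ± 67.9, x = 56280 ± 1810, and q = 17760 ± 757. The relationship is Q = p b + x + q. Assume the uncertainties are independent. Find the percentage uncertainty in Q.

Let w = p·b = 75070. δw/w = √((1·δp/p)² + (1·δb/b)²) = √(0.0127 + 0.00711) = 0.141, so δw = 10600.
Q = w + x + q: δQ = √(δw² + δx² + δq²) = √(1.12e+08 + 3.28e+06 + 5.73e+05) = 10700
Q = 149100, so δQ/Q = 10700/149100 = 0.0720.

7.20%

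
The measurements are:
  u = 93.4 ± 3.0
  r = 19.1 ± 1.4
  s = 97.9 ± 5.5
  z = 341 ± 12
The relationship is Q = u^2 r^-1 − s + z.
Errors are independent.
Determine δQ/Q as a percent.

6.63%

Let p = u^2·r^-1 = 457. δp/p = √((2·δu/u)² + (-1·δr/r)²) = √(0.00413 + 0.00537) = 0.0975, so δp = 44.5.
Q = p − s + z: δQ = √(δp² + δs² + δz²) = √(1980 + 30.2 + 144) = 46.4
Q = 700, so δQ/Q = 46.4/700 = 0.0663.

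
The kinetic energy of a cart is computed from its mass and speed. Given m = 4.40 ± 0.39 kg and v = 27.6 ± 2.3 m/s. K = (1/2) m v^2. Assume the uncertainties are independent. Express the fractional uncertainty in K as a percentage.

For a monomial K ∝ m, v^2, fractional errors add in quadrature:
  (1·δm/m)² = (1×0.0886)² = 0.00786;  (2·δv/v)² = (2×0.0833)² = 0.0278
δK/K = √(0.0356) = 0.189

18.9%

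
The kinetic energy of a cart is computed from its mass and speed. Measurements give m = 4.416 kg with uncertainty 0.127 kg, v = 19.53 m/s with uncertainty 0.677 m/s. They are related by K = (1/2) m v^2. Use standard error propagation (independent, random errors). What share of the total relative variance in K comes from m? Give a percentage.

14.7%

(δK/K)² = (1·δm/m)² + (2·δv/v)²
  m term: (1×0.0288)² = 0.000827
  v term: (2×0.0347)² = 0.00481
Total = 0.00563. Share from m = 0.000827/0.00563 = 0.147.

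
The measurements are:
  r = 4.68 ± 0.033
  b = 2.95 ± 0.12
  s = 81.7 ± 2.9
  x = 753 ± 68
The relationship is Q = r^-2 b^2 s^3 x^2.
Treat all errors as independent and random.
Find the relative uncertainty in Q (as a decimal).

Products/powers → add relative errors in quadrature, weighted by exponent:
  (-2·δr/r)² = (-2×0.00705)² = 0.000199;  (2·δb/b)² = (2×0.0407)² = 0.00662;  (3·δs/s)² = (3×0.0355)² = 0.0113;  (2·δx/x)² = (2×0.0903)² = 0.0326
δQ/Q = √(0.0508) = 0.225

0.225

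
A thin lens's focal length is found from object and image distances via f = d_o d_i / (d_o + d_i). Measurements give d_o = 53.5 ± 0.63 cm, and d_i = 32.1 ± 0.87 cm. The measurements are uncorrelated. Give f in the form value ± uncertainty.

∂f/∂d_o = (d_i/(d_o+d_i))² = 0.141;  ∂f/∂d_i = (d_o/(d_o+d_i))² = 0.391
δf = √((∂f/∂d_o · δd_o)² + (∂f/∂d_i · δd_i)²) = √(0.00785 + 0.115) = 0.351 cm
f = 20.1 cm.

20.1 ± 0.351 cm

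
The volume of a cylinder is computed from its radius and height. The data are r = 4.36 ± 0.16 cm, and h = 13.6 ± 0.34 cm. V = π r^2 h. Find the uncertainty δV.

Each factor contributes (exponent × relative error)² to (δV/V)²:
  (2·δr/r)² = (2×0.0367)² = 0.00539;  (1·δh/h)² = (1×0.0250)² = 0.000625
δV/V = √(0.00601) = 0.0775
V = 812 cm^3, so δV = 0.0775 × 812 = 63.0 cm^3.

63.0 cm^3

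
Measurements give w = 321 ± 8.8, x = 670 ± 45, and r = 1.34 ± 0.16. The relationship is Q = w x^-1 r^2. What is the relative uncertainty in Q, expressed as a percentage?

Relative error in a monomial: (δQ/Q)² = Σ (nᵢ · δxᵢ/xᵢ)².
  (1·δw/w)² = (1×0.0274)² = 0.000752;  (-1·δx/x)² = (-1×0.0672)² = 0.00451;  (2·δr/r)² = (2×0.119)² = 0.0570
δQ/Q = √(0.0623) = 0.250

25.0%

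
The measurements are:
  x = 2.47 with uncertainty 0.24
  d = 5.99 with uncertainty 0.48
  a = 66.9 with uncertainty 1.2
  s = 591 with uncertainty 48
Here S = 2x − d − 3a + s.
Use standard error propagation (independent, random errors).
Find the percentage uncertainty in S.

12.4%

S is a linear combination, so absolute uncertainties add in quadrature:
  (2·δx)² = 0.230;  (δd)² = 0.230;  (3·δa)² = 13.0;  (δs)² = 2300
δS = √(2320) = 48.1
S = 389, so δS/S = 48.1/389 = 0.124.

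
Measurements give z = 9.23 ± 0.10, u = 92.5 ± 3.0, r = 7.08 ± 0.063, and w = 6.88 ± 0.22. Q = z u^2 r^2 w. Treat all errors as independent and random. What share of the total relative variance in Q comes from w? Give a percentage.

18.1%

(δQ/Q)² = (1·δz/z)² + (2·δu/u)² + (2·δr/r)² + (1·δw/w)²
  z term: (1×0.0108)² = 0.000117
  u term: (2×0.0324)² = 0.00421
  r term: (2×0.00890)² = 0.000317
  w term: (1×0.0320)² = 0.00102
Total = 0.00566. Share from w = 0.00102/0.00566 = 0.181.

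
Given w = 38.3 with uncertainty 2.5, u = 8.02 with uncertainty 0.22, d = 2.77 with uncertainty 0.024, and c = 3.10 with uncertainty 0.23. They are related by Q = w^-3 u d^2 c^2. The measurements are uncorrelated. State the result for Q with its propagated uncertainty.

0.0105 ± 0.00261

Each factor contributes (exponent × relative error)² to (δQ/Q)²:
  (-3·δw/w)² = (-3×0.0653)² = 0.0383;  (1·δu/u)² = (1×0.0274)² = 0.000752;  (2·δd/d)² = (2×0.00866)² = 0.000300;  (2·δc/c)² = (2×0.0742)² = 0.0220
δQ/Q = √(0.0614) = 0.248
Q = 0.0105, so δQ = 0.248 × 0.0105 = 0.00261.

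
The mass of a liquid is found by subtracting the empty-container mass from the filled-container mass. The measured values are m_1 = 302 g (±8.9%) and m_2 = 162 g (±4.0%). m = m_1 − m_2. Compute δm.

27.6 g

Each term contributes (cᵢ δxᵢ)² to (δm)²:
  (δm_1)² = 722;  (δm_2)² = 42.0
δm = √(764) = 27.6 g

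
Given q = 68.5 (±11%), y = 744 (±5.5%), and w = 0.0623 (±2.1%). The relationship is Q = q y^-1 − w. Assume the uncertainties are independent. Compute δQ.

Let p = q·y^-1 = 0.0921. δp/p = √((1·δq/q)² + (-1·δy/y)²) = √(0.0121 + 0.00302) = 0.123, so δp = 0.0113.
Q = p − w: δQ = √(δp² + δw²) = √(0.000128 + 1.71e-06) = 0.0114

0.0114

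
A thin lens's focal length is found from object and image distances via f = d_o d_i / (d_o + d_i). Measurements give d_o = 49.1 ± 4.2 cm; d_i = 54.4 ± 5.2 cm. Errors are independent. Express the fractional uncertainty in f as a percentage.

∂f/∂d_o = (d_i/(d_o+d_i))² = 0.276;  ∂f/∂d_i = (d_o/(d_o+d_i))² = 0.225
δf = √((∂f/∂d_o · δd_o)² + (∂f/∂d_i · δd_i)²) = √(1.35 + 1.37) = 1.65 cm
f = 25.8 cm, so δf/f = 1.65/25.8 = 0.0639.

6.39%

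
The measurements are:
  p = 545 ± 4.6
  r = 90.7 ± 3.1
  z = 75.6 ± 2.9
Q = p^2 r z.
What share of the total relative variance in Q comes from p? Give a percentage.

(δQ/Q)² = (2·δp/p)² + (1·δr/r)² + (1·δz/z)²
  p term: (2×0.00844)² = 0.000285
  r term: (1×0.0342)² = 0.00117
  z term: (1×0.0384)² = 0.00147
Total = 0.00292. Share from p = 0.000285/0.00292 = 0.0974.

9.74%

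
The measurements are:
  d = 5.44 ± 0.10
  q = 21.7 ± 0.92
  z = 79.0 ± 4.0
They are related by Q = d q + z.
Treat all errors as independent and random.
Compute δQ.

6.76

Let p = d·q = 118. δp/p = √((1·δd/d)² + (1·δq/q)²) = √(0.000338 + 0.00180) = 0.0462, so δp = 5.45.
Q = p + z: δQ = √(δp² + δz²) = √(29.8 + 16.0) = 6.76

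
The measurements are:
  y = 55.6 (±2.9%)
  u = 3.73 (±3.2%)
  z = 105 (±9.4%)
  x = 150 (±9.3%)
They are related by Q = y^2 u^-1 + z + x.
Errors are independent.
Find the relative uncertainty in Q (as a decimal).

0.0531

Let p = y^2·u^-1 = 829. δp/p = √((2·δy/y)² + (-1·δu/u)²) = √(0.00336 + 0.00102) = 0.0662, so δp = 54.9.
Q = p + z + x: δQ = √(δp² + δz² + δx²) = √(3010 + 97.4 + 195) = 57.5
Q = 1080, so δQ/Q = 57.5/1080 = 0.0531.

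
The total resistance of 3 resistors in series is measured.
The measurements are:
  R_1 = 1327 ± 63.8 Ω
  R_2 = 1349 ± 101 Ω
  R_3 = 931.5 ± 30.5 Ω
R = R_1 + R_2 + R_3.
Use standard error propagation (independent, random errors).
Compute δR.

123 Ω

R is a linear combination, so absolute uncertainties add in quadrature:
  (δR_1)² = 4070;  (δR_2)² = 10200;  (δR_3)² = 930
δR = √(15200) = 123 Ω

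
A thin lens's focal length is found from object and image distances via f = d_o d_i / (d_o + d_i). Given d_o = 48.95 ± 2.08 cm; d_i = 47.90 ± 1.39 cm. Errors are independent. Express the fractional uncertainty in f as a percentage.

∂f/∂d_o = (d_i/(d_o+d_i))² = 0.245;  ∂f/∂d_i = (d_o/(d_o+d_i))² = 0.255
δf = √((∂f/∂d_o · δd_o)² + (∂f/∂d_i · δd_i)²) = √(0.259 + 0.126) = 0.620 cm
f = 24.21 cm, so δf/f = 0.620/24.21 = 0.0256.

2.56%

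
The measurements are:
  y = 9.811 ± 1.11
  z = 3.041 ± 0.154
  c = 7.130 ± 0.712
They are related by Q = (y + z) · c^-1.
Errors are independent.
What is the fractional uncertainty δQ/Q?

Let u = y + z = 12.85. δu = √(δy² + δz²) = √(1.23 + 0.0237) = 1.12, so δu/u = 0.0872.
Q is then a monomial in u, c:
δQ/Q = √((δu/u)² + (-1·δc/c)²) = √(0.00760 + 0.00997) = 0.133

0.133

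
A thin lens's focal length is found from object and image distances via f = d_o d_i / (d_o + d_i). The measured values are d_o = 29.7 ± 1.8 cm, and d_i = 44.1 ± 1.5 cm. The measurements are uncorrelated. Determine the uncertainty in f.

∂f/∂d_o = (d_i/(d_o+d_i))² = 0.357;  ∂f/∂d_i = (d_o/(d_o+d_i))² = 0.162
δf = √((∂f/∂d_o · δd_o)² + (∂f/∂d_i · δd_i)²) = √(0.413 + 0.0590) = 0.687 cm

0.687 cm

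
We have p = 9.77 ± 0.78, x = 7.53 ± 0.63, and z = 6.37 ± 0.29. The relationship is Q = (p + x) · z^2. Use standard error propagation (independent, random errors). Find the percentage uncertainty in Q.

Let u = p + x = 17.3. δu = √(δp² + δx²) = √(0.608 + 0.397) = 1.00, so δu/u = 0.0580.
Q is then a monomial in u, z:
δQ/Q = √((δu/u)² + (2·δz/z)²) = √(0.00336 + 0.00829) = 0.108

10.8%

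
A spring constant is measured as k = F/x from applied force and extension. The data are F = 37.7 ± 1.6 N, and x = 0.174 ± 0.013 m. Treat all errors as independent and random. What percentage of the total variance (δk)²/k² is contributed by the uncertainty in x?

(δk/k)² = (1·δF/F)² + (-1·δx/x)²
  F term: (1×0.0424)² = 0.00180
  x term: (-1×0.0747)² = 0.00558
Total = 0.00738. Share from x = 0.00558/0.00738 = 0.756.

75.6%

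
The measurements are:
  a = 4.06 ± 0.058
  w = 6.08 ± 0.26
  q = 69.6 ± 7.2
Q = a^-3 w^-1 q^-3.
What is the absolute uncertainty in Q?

Relative error in a monomial: (δQ/Q)² = Σ (nᵢ · δxᵢ/xᵢ)².
  (-3·δa/a)² = (-3×0.0143)² = 0.00184;  (-1·δw/w)² = (-1×0.0428)² = 0.00183;  (-3·δq/q)² = (-3×0.103)² = 0.0963
δQ/Q = √(0.1000) = 0.316
Q = 7.29e-09, so δQ = 0.316 × 7.29e-09 = 2.3e-09.

2.3e-09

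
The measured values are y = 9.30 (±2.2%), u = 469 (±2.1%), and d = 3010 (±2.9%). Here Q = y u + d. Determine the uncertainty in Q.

159

Let p = y·u = 4360. δp/p = √((1·δy/y)² + (1·δu/u)²) = √(0.000484 + 0.000441) = 0.0304, so δp = 133.
Q = p + d: δQ = √(δp² + δd²) = √(17600 + 7620) = 159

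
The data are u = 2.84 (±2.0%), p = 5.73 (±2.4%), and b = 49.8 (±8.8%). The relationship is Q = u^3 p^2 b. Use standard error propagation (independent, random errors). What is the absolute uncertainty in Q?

Q is a product of powers, so relative uncertainties combine in quadrature:
  (3·δu/u)² = (3×0.0200)² = 0.00360;  (2·δp/p)² = (2×0.0240)² = 0.00230;  (1·δb/b)² = (1×0.0880)² = 0.00774
δQ/Q = √(0.0136) = 0.117
Q = 37500, so δQ = 0.117 × 37500 = 4380.

4380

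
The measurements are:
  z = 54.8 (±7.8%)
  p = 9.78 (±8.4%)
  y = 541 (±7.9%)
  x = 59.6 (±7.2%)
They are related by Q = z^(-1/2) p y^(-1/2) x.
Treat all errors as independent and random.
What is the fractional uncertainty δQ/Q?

Q is a product of powers, so relative uncertainties combine in quadrature:
  (−½·δz/z)² = (-0.5×0.0780)² = 0.00152;  (1·δp/p)² = (1×0.0840)² = 0.00706;  (−½·δy/y)² = (-0.5×0.0790)² = 0.00156;  (1·δx/x)² = (1×0.0720)² = 0.00518
δQ/Q = √(0.0153) = 0.124

0.124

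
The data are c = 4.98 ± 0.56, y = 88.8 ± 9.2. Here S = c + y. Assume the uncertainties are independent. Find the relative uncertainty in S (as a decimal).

S is a linear combination, so absolute uncertainties add in quadrature:
  (δc)² = 0.314;  (δy)² = 84.6
δS = √(85.0) = 9.22
S = 93.8, so δS/S = 9.22/93.8 = 0.0983.

0.0983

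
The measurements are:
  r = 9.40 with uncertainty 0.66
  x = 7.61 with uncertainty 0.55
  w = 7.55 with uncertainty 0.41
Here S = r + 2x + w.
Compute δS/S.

S is a linear combination, so absolute uncertainties add in quadrature:
  (δr)² = 0.436;  (2·δx)² = 1.21;  (δw)² = 0.168
δS = √(1.81) = 1.35
S = 32.2, so δS/S = 1.35/32.2 = 0.0419.

0.0419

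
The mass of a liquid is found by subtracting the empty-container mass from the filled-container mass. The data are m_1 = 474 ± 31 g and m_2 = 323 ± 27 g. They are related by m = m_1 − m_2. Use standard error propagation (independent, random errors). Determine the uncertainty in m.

41.1 g

Each term contributes (cᵢ δxᵢ)² to (δm)²:
  (δm_1)² = 961;  (δm_2)² = 729
δm = √(1690) = 41.1 g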